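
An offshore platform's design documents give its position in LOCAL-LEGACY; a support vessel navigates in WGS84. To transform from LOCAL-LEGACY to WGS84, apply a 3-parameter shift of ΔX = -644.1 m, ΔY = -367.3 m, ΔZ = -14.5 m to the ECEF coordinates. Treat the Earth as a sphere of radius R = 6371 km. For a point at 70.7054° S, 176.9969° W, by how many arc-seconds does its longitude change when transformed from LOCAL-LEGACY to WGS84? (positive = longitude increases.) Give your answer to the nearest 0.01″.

Δλ = 32.63″

sin φ = -0.943832, cos φ = 0.330425, sin λ = -0.052390, cos λ = -0.998627.
East component: ΔE = −sin λ·ΔX + cos λ·ΔY = −(-0.052390)(-644.1) + (-0.998627)(-367.3) = 333.05 m.
1° of latitude spans πR/180 = 111195 m; at latitude φ, 1° of longitude spans that × cos φ = 36741.6 m, so Δλ = 333.05 / 36741.6 × 3600 = 32.633″.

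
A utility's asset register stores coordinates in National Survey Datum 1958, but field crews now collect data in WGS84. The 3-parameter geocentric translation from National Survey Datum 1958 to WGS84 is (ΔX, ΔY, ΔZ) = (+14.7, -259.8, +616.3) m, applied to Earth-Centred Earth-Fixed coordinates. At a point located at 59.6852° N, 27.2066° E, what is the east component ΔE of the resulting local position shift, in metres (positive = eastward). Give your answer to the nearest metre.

ΔE = -238 m

At φ = 59.6852°, λ = 27.2066°: sin φ = 0.863265, cos φ = 0.504751, sin λ = 0.457200, cos λ = 0.889364.
ΔE = −sin λ·ΔX + cos λ·ΔY = −(0.457200)·(14.7) + (0.889364)·(-259.8) = -237.78 m.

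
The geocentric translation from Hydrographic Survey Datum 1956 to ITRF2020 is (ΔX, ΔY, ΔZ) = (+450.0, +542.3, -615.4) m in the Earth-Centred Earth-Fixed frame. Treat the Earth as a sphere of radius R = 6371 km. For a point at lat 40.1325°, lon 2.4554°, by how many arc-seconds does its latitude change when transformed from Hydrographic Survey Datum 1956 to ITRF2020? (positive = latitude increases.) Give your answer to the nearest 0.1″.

Δφ = -25.1″

sin φ = 0.644557, cos φ = 0.764556, sin λ = 0.042842, cos λ = 0.999082.
North component: ΔN = −sin φ cos λ·ΔX − sin φ sin λ·ΔY + cos φ·ΔZ = −(0.644557)(0.999082)(450.0) − (0.644557)(0.042842)(542.3) + (0.764556)(-615.4) = -775.27 m.
1° of latitude spans πR/180 = 111195 m, so Δφ = -775.27 / 111195 × 3600 = -25.100″.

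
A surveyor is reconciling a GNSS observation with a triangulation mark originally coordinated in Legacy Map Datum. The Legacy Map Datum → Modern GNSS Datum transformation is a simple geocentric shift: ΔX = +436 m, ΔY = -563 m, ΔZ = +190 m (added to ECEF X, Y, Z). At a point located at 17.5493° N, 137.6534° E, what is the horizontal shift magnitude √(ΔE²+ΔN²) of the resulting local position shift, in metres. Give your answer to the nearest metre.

At φ = 17.5493°, λ = 137.6534°: sin φ = 0.301526, cos φ = 0.953458, sin λ = 0.673614, cos λ = -0.739083.
ΔE = −sin λ·ΔX + cos λ·ΔY = −(0.673614)·(436) + (-0.739083)·(-563) = 122.41 m.
ΔN = −sin φ cos λ·ΔX − sin φ sin λ·ΔY + cos φ·ΔZ = −(0.301526)(-0.739083)(436) − (0.301526)(0.673614)(-563) + (0.953458)(190) = 392.67 m.
Horizontal magnitude = √(ΔE² + ΔN²) = √(122.41² + 392.67²) = 411.31 m.

411 m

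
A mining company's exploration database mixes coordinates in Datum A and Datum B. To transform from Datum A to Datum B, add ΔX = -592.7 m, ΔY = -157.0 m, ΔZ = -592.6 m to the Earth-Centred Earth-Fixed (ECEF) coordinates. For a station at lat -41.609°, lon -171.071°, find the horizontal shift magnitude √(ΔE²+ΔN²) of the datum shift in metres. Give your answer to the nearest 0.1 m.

73.7 m

The local east axis at (φ, λ) is (−sin λ, cos λ, 0), so ΔE = −sin(-171.071°)·(-592.7) + cos(-171.071°)·(-157.0) = 63.10 m.
The local north axis is (−sin φ cos λ, −sin φ sin λ, cos φ), giving ΔN = 388.809 + 16.181 − 443.083 = -38.09 m.
Horizontal magnitude = √(ΔE² + ΔN²) = √(63.10² + (-38.09)²) = 73.71 m.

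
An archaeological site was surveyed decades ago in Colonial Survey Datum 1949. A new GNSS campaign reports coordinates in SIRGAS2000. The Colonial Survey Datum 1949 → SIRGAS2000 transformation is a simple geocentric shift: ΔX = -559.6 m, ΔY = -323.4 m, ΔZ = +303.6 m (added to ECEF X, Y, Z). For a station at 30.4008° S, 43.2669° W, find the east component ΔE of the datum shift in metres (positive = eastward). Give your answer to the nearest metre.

ΔE = -619 m

At φ = -30.4008°, λ = -43.2669°: sin φ = -0.506046, cos φ = 0.862507, sin λ = -0.685398, cos λ = 0.728169.
ΔE = −sin λ·ΔX + cos λ·ΔY = −(-0.685398)·(-559.6) + (0.728169)·(-323.4) = -619.04 m.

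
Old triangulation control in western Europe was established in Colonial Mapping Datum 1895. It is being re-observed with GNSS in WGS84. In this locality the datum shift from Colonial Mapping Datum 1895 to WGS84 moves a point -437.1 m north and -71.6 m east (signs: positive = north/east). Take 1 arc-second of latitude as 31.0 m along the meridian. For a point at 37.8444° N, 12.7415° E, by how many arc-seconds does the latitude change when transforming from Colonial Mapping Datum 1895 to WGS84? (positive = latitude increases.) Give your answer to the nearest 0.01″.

Δφ = -14.10″

1″ of latitude = 31.00 m, so Δφ = -437.1 / 31.00 = -14.100″.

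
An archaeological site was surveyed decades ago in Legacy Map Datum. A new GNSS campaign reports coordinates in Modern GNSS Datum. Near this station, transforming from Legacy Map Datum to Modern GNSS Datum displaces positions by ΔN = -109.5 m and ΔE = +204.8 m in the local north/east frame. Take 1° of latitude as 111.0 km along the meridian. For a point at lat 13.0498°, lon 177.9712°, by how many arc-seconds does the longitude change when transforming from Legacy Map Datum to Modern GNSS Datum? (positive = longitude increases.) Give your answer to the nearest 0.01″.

At latitude 13.0498°, cos φ = 0.974174.
1° of longitude at this latitude = 111.0 × cos φ = 108.13 km, so Δλ = 204.8 / 108133.3 = 0.0018940° = 6.818″.

Δλ = 6.82″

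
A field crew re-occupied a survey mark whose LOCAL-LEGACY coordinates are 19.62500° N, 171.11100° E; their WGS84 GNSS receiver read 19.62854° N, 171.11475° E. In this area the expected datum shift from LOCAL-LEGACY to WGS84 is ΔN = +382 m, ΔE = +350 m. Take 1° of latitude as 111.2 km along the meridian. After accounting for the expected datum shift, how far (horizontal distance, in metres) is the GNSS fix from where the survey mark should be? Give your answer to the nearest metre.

Observed coordinate differences: Δφ = +0.00354°, Δλ = +0.00375°.
Converting to metres (1° lat = 111200 m, cos φ = 0.941911): observed ΔN = 393.6 m, observed ΔE = 392.8 m.
Subtracting the expected shift leaves a residual of 393.6 − (382) = 11.6 m north and 392.8 − (350) = 42.8 m east.
Residual distance = √(11.6² + 42.8²) = 44.3 m.

44 m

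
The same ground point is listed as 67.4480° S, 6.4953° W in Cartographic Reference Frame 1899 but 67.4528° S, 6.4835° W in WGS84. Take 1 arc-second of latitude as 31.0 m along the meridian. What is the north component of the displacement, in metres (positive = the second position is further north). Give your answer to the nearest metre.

ΔN = -536 m

Δφ = -67.4528° − -67.4480° = -0.0048°; Δλ = -6.4835° − -6.4953° = +0.0118°.
1° of latitude = 3600 × 31.00 = 111600 m.
ΔN = Δφ × 111600 = -535.7 m; ΔE = Δλ × 111600 × cos(-67.4480°) = +0.0118 × 111600 × 0.383522 = 505.1 m.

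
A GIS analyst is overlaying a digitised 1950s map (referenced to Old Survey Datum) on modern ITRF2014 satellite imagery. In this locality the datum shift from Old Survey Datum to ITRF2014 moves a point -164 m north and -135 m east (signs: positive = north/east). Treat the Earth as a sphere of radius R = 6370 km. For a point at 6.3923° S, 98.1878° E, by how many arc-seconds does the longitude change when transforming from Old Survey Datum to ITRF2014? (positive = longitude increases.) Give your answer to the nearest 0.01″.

Δλ = -4.40″

At latitude -6.3923°, cos φ = 0.993783.
One radian of longitude at latitude φ spans R cos φ, so Δλ = ΔE / (R cos φ) = -135.0 / (6370000 × 0.993783) = -2.1326e-05 rad = -4.399″.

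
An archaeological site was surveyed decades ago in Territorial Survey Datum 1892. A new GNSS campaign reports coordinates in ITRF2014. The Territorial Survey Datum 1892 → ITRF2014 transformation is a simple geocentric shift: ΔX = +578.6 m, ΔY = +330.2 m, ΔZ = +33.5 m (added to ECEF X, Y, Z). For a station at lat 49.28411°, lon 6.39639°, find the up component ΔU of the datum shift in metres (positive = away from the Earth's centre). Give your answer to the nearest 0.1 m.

ΔU = 424.5 m

At φ = 49.28411°, λ = 6.39639°: sin φ = 0.757953, cos φ = 0.652309, sin λ = 0.111406, cos λ = 0.993775.
ΔU = cos φ cos λ·ΔX + cos φ sin λ·ΔY + sin φ·ΔZ = (0.652309)(0.993775)(578.6) + (0.652309)(0.111406)(330.2) + (0.757953)(33.5) = 424.46 m.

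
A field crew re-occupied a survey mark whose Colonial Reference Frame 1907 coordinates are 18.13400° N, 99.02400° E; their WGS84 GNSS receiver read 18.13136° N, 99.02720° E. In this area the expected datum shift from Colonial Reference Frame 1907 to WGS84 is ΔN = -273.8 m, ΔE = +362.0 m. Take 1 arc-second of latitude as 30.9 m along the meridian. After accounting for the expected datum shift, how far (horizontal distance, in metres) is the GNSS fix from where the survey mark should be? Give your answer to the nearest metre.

Observed coordinate differences: Δφ = -0.00264°, Δλ = +0.00320°.
Converting to metres (1° lat = 111240 m, cos φ = 0.950331): observed ΔN = -293.7 m, observed ΔE = 338.3 m.
Subtracting the expected shift leaves a residual of -293.7 − (-273.8) = -19.9 m north and 338.3 − (362.0) = -23.7 m east.
Residual distance = √((-19.9)² + (-23.7)²) = 30.9 m.

31 m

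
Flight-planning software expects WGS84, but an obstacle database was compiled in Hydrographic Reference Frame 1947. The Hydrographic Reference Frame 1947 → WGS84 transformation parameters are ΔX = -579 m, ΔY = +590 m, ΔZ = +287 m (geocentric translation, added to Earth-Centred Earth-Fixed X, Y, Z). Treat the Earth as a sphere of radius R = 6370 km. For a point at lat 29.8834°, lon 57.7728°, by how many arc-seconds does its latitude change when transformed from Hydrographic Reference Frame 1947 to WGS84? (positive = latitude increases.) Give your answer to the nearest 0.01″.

sin φ = 0.498237, cos φ = 0.867041, sin λ = 0.845940, cos λ = 0.533278.
North component: ΔN = −sin φ cos λ·ΔX − sin φ sin λ·ΔY + cos φ·ΔZ = −(0.498237)(0.533278)(-579) − (0.498237)(0.845940)(590) + (0.867041)(287) = 154.01 m.
1° of latitude spans πR/180 = 111177 m, so Δφ = 154.01 / 111177 × 3600 = 4.987″.

Δφ = 4.99″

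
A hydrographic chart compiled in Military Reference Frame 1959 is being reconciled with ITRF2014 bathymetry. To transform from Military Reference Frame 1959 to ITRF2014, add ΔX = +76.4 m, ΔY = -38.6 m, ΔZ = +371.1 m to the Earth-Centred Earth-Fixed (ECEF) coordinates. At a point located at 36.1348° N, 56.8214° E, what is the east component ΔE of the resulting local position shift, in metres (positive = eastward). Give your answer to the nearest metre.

ΔE = -85 m

At φ = 36.1348°, λ = 56.8214°: sin φ = 0.589687, cos φ = 0.807632, sin λ = 0.836969, cos λ = 0.547251.
ΔE = −sin λ·ΔX + cos λ·ΔY = −(0.836969)·(76.4) + (0.547251)·(-38.6) = -85.07 m.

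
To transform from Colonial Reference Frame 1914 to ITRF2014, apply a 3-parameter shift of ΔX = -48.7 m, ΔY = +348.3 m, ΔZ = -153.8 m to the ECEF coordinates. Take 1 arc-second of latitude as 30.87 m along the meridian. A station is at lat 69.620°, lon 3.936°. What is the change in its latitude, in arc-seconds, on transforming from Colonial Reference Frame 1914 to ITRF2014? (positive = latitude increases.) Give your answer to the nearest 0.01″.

sin φ = 0.937404, cos φ = 0.348245, sin λ = 0.068642, cos λ = 0.997641.
North component: ΔN = −sin φ cos λ·ΔX − sin φ sin λ·ΔY + cos φ·ΔZ = −(0.937404)(0.997641)(-48.7) − (0.937404)(0.068642)(348.3) + (0.348245)(-153.8) = -30.43 m.
1° of latitude spans 3600 × 30.87 = 111132 m, so Δφ = -30.43 / 111132 × 3600 = -0.986″.

Δφ = -0.99″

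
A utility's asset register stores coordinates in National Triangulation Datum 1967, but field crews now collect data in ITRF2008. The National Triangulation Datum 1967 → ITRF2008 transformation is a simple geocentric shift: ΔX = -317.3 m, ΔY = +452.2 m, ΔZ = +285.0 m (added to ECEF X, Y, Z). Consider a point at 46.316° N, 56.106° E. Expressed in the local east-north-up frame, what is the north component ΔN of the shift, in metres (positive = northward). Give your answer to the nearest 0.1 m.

The local north axis is (−sin φ cos λ, −sin φ sin λ, cos φ), giving ΔN = 127.960 − 271.444 + 196.844 = 53.36 m.

ΔN = 53.4 m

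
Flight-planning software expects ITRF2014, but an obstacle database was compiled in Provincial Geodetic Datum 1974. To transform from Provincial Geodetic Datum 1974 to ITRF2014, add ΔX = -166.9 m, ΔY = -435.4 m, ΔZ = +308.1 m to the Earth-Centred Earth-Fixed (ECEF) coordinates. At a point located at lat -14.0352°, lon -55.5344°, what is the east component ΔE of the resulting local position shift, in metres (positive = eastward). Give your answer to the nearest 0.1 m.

At φ = -14.0352°, λ = -55.5344°: sin φ = -0.242518, cos φ = 0.970147, sin λ = -0.824466, cos λ = 0.565911.
ΔE = −sin λ·ΔX + cos λ·ΔY = −(-0.824466)·(-166.9) + (0.565911)·(-435.4) = -384.00 m.

ΔE = -384.0 m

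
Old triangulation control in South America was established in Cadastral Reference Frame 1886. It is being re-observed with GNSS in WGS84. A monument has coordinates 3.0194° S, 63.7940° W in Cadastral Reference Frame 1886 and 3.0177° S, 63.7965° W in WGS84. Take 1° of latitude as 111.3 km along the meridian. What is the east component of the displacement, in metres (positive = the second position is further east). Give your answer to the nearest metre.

ΔE = -278 m

Δφ = -3.0177° − -3.0194° = +0.0017°; Δλ = -63.7965° − -63.7940° = -0.0025°.
ΔN = Δφ × 111300 = 189.2 m; ΔE = Δλ × 111300 × cos(-3.0194°) = -0.0025 × 111300 × 0.998612 = -277.9 m.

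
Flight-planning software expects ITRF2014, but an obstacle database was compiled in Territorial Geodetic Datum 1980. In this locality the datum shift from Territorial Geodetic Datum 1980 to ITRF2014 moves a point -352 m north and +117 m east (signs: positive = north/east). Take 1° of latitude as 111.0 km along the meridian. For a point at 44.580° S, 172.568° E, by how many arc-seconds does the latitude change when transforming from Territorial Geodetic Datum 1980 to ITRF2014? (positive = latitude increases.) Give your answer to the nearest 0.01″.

1° of latitude = 111.0 km, so Δφ = -352.0 / 111000 = -0.0031712° = -11.416″.

Δφ = -11.42″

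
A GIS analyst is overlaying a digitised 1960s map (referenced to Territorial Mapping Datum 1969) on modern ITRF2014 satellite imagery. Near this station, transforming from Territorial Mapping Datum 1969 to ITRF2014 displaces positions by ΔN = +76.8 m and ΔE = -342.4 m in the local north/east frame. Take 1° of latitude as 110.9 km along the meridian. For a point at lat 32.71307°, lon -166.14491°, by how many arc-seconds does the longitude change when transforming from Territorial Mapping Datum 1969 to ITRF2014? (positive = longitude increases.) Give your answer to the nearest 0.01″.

Δλ = -13.21″

At latitude 32.71307°, cos φ = 0.841388.
1° of longitude at this latitude = 110.9 × cos φ = 93.31 km, so Δλ = -342.4 / 93309.9 = -0.0036695° = -13.210″.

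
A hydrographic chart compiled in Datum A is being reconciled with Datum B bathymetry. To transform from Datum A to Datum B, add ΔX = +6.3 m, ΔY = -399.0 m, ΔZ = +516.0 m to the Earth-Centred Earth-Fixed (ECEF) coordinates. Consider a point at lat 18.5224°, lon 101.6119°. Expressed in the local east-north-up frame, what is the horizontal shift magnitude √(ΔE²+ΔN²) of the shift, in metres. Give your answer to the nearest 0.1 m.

At φ = 18.5224°, λ = 101.6119°: sin φ = 0.317675, cos φ = 0.948200, sin λ = 0.979533, cos λ = -0.201281.
ΔE = −sin λ·ΔX + cos λ·ΔY = −(0.979533)·(6.3) + (-0.201281)·(-399.0) = 74.14 m.
ΔN = −sin φ cos λ·ΔX − sin φ sin λ·ΔY + cos φ·ΔZ = −(0.317675)(-0.201281)(6.3) − (0.317675)(0.979533)(-399.0) + (0.948200)(516.0) = 613.83 m.
Horizontal magnitude = √(ΔE² + ΔN²) = √(74.14² + 613.83²) = 618.29 m.

618.3 m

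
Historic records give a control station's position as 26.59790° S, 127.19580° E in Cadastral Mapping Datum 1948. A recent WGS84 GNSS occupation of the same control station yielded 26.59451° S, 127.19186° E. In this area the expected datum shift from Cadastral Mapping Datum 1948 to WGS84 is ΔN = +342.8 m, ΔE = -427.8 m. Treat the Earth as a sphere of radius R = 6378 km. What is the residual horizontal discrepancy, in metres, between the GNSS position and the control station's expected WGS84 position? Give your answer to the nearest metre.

50 m

Observed coordinate differences: Δφ = +0.00339°, Δλ = -0.00394°.
Converting to metres (1° lat = 111317 m, cos φ = 0.894171): observed ΔN = 377.4 m, observed ΔE = -392.2 m.
Subtracting the expected shift leaves a residual of 377.4 − (342.8) = 34.6 m north and -392.2 − (-427.8) = 35.6 m east.
Residual distance = √(34.6² + 35.6²) = 49.6 m.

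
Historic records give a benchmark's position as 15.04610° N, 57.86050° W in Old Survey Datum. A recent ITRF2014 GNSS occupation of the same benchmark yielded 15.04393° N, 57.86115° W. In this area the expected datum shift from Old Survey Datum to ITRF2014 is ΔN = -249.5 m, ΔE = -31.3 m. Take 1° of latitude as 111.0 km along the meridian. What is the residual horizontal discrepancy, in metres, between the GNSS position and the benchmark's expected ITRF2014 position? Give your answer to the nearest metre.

39 m

Observed coordinate differences: Δφ = -0.00217°, Δλ = -0.00065°.
Converting to metres (1° lat = 111000 m, cos φ = 0.965717): observed ΔN = -240.9 m, observed ΔE = -69.7 m.
Subtracting the expected shift leaves a residual of -240.9 − (-249.5) = 8.6 m north and -69.7 − (-31.3) = -38.4 m east.
Residual distance = √(8.6² + (-38.4)²) = 39.3 m.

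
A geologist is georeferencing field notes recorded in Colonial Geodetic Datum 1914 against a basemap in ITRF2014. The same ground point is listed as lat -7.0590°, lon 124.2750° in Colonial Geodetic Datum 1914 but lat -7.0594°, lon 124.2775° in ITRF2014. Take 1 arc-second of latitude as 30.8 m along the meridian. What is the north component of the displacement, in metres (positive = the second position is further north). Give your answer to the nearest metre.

ΔN = -44 m

Δφ = -7.0594° − -7.0590° = -0.0004°; Δλ = 124.2775° − 124.2750° = +0.0025°.
1° of latitude = 3600 × 30.80 = 110880 m.
ΔN = Δφ × 110880 = -44.4 m; ΔE = Δλ × 110880 × cos(-7.0590°) = +0.0025 × 110880 × 0.992420 = 275.1 m.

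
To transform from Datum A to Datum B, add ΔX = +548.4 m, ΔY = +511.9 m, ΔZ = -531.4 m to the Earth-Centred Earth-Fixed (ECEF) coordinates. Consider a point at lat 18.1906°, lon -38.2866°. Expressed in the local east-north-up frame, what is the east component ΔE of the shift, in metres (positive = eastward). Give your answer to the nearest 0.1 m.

The local east axis at (φ, λ) is (−sin λ, cos λ, 0), so ΔE = −sin(-38.2866°)·548.4 + cos(-38.2866°)·511.9 = 741.59 m.

ΔE = 741.6 m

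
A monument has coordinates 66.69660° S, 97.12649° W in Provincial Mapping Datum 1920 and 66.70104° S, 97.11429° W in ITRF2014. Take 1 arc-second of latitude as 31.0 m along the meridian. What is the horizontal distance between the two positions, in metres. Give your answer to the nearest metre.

Δφ = -66.70104° − -66.69660° = -0.00444°; Δλ = -97.11429° − -97.12649° = +0.01220°.
1° of latitude = 3600 × 31.00 = 111600 m.
ΔN = Δφ × 111600 = -495.5 m; ΔE = Δλ × 111600 × cos(-66.69660°) = +0.01220 × 111600 × 0.395600 = 538.6 m.
Distance = √(ΔE² + ΔN²) = √(538.6² + (-495.5)²) = 731.9 m.

732 m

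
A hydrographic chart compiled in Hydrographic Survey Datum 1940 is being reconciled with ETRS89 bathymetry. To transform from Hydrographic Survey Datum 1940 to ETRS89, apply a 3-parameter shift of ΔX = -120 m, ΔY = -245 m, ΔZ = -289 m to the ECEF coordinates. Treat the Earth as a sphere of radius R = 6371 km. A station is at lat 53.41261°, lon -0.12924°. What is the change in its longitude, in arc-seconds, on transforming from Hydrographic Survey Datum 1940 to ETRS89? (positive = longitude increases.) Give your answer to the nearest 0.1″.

Δλ = -13.3″

sin φ = 0.802949, cos φ = 0.596048, sin λ = -0.002256, cos λ = 0.999997.
East component: ΔE = −sin λ·ΔX + cos λ·ΔY = −(-0.002256)(-120) + (0.999997)(-245) = -245.27 m.
1° of latitude spans πR/180 = 111195 m; at latitude φ, 1° of longitude spans that × cos φ = 66277.5 m, so Δλ = -245.27 / 66277.5 × 3600 = -13.322″.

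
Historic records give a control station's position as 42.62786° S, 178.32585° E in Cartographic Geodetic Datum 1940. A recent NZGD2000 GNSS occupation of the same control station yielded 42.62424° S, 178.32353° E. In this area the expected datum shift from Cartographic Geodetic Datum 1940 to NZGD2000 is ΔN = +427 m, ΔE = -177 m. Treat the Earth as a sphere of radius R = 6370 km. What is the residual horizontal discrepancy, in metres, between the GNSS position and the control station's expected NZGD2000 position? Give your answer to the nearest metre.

28 m

Observed coordinate differences: Δφ = +0.00362°, Δλ = -0.00232°.
Converting to metres (1° lat = 111177 m, cos φ = 0.735768): observed ΔN = 402.5 m, observed ΔE = -189.8 m.
Subtracting the expected shift leaves a residual of 402.5 − (427) = -24.5 m north and -189.8 − (-177) = -12.8 m east.
Residual distance = √((-24.5)² + (-12.8)²) = 27.7 m.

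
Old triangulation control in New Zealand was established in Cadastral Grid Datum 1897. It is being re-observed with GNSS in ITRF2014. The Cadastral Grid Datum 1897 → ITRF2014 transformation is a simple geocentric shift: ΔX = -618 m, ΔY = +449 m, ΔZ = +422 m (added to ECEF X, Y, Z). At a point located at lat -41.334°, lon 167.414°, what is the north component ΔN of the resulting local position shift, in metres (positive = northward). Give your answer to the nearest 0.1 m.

The local north axis is (−sin φ cos λ, −sin φ sin λ, cos φ), giving ΔN = 398.348 + 64.618 + 316.868 = 779.83 m.

ΔN = 779.8 m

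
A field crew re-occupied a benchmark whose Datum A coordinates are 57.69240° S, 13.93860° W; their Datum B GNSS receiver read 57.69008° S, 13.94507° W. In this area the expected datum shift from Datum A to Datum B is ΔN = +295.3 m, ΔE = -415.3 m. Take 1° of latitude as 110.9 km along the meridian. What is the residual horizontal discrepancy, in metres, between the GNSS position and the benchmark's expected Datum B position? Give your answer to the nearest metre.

Observed coordinate differences: Δφ = +0.00232°, Δλ = -0.00647°.
Converting to metres (1° lat = 110900 m, cos φ = 0.534464): observed ΔN = 257.3 m, observed ΔE = -383.5 m.
Subtracting the expected shift leaves a residual of 257.3 − (295.3) = -38.0 m north and -383.5 − (-415.3) = 31.8 m east.
Residual distance = √((-38.0)² + 31.8²) = 49.6 m.

50 m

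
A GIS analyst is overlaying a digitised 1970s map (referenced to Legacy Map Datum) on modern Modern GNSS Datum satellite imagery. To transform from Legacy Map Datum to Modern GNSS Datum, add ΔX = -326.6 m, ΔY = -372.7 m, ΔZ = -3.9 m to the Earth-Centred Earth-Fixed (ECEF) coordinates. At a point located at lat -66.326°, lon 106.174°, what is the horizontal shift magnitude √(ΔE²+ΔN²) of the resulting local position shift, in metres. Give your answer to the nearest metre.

At φ = -66.326°, λ = 106.174°: sin φ = -0.915845, cos φ = 0.401532, sin λ = 0.960420, cos λ = -0.278555.
ΔE = −sin λ·ΔX + cos λ·ΔY = −(0.960420)·(-326.6) + (-0.278555)·(-372.7) = 417.49 m.
ΔN = −sin φ cos λ·ΔX − sin φ sin λ·ΔY + cos φ·ΔZ = −(-0.915845)(-0.278555)(-326.6) − (-0.915845)(0.960420)(-372.7) + (0.401532)(-3.9) = -246.07 m.
Horizontal magnitude = √(ΔE² + ΔN²) = √(417.49² + (-246.07)²) = 484.61 m.

485 m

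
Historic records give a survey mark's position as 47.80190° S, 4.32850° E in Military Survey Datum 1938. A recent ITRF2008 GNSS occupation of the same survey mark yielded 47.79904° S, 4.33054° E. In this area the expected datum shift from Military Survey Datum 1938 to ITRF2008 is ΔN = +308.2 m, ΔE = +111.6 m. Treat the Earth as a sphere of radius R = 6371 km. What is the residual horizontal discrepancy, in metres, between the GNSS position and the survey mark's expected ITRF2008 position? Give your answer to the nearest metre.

42 m

Observed coordinate differences: Δφ = +0.00286°, Δλ = +0.00204°.
Converting to metres (1° lat = 111195 m, cos φ = 0.671696): observed ΔN = 318.0 m, observed ΔE = 152.4 m.
Subtracting the expected shift leaves a residual of 318.0 − (308.2) = 9.8 m north and 152.4 − (111.6) = 40.8 m east.
Residual distance = √(9.8² + 40.8²) = 41.9 m.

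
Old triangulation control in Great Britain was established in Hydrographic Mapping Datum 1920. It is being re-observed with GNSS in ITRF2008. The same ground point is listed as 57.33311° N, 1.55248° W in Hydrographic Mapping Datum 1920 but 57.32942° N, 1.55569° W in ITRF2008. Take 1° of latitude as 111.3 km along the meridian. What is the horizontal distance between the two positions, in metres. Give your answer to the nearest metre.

454 m

Δφ = 57.32942° − 57.33311° = -0.00369°; Δλ = -1.55569° − -1.55248° = -0.00321°.
ΔN = Δφ × 111300 = -410.7 m; ΔE = Δλ × 111300 × cos(57.33311°) = -0.00321 × 111300 × 0.539754 = -192.8 m.
Distance = √(ΔE² + ΔN²) = √((-192.8)² + (-410.7)²) = 453.7 m.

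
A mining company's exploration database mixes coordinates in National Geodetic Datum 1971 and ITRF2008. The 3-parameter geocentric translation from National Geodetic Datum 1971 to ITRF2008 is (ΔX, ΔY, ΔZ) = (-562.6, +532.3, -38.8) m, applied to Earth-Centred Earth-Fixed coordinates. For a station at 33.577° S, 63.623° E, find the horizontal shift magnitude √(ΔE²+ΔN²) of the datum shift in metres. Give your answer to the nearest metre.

At φ = -33.577°, λ = 63.623°: sin φ = -0.553057, cos φ = 0.833143, sin λ = 0.895890, cos λ = 0.444276.
ΔE = −sin λ·ΔX + cos λ·ΔY = −(0.895890)·(-562.6) + (0.444276)·(532.3) = 740.52 m.
ΔN = −sin φ cos λ·ΔX − sin φ sin λ·ΔY + cos φ·ΔZ = −(-0.553057)(0.444276)(-562.6) − (-0.553057)(0.895890)(532.3) + (0.833143)(-38.8) = 93.18 m.
Horizontal magnitude = √(ΔE² + ΔN²) = √(740.52² + 93.18²) = 746.36 m.

746 m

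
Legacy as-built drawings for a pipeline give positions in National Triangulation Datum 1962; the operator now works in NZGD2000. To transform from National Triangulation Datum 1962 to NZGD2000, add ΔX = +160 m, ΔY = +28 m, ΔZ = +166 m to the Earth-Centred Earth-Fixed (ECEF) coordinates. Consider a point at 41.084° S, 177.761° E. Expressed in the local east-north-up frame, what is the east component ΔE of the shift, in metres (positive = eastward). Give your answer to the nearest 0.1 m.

At φ = -41.084°, λ = 177.761°: sin φ = -0.657165, cos φ = 0.753747, sin λ = 0.039068, cos λ = -0.999237.
ΔE = −sin λ·ΔX + cos λ·ΔY = −(0.039068)·(160) + (-0.999237)·(28) = -34.23 m.

ΔE = -34.2 m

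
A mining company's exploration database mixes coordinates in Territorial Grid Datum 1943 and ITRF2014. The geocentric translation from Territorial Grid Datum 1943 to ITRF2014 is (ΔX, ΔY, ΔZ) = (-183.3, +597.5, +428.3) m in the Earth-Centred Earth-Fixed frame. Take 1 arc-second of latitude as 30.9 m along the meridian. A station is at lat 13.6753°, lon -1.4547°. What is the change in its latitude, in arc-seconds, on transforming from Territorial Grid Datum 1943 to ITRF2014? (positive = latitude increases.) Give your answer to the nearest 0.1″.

sin φ = 0.236419, cos φ = 0.971651, sin λ = -0.025387, cos λ = 0.999678.
North component: ΔN = −sin φ cos λ·ΔX − sin φ sin λ·ΔY + cos φ·ΔZ = −(0.236419)(0.999678)(-183.3) − (0.236419)(-0.025387)(597.5) + (0.971651)(428.3) = 463.07 m.
1° of latitude spans 3600 × 30.90 = 111240 m, so Δφ = 463.07 / 111240 × 3600 = 14.986″.

Δφ = 15.0″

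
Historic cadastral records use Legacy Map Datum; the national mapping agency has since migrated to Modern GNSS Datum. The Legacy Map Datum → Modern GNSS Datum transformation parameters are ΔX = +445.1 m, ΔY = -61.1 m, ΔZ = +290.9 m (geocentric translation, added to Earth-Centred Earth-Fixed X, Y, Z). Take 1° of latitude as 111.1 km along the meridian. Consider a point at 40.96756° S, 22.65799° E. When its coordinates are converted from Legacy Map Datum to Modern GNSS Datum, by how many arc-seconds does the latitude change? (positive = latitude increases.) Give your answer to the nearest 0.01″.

Δφ = 15.34″

sin φ = -0.655632, cos φ = 0.755081, sin λ = 0.385230, cos λ = 0.922821.
North component: ΔN = −sin φ cos λ·ΔX − sin φ sin λ·ΔY + cos φ·ΔZ = −(-0.655632)(0.922821)(445.1) − (-0.655632)(0.385230)(-61.1) + (0.755081)(290.9) = 473.52 m.
1° of latitude spans 111100 m, so Δφ = 473.52 / 111100 × 3600 = 15.344″.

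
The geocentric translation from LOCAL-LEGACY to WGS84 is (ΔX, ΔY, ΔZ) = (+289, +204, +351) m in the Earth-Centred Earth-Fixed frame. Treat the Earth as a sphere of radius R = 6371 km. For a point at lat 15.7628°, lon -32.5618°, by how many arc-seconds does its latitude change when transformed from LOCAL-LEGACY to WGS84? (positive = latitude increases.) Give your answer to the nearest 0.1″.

sin φ = 0.271655, cos φ = 0.962395, sin λ = -0.538209, cos λ = 0.842811.
North component: ΔN = −sin φ cos λ·ΔX − sin φ sin λ·ΔY + cos φ·ΔZ = −(0.271655)(0.842811)(289) − (0.271655)(-0.538209)(204) + (0.962395)(351) = 301.46 m.
1° of latitude spans πR/180 = 111195 m, so Δφ = 301.46 / 111195 × 3600 = 9.760″.

Δφ = 9.8″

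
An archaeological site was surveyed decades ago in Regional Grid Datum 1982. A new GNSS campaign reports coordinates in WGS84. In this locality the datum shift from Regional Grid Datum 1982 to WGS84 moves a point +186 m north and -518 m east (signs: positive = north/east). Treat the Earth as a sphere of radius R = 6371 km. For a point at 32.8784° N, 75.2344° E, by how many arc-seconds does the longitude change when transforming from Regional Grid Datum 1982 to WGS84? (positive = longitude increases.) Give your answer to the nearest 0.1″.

At latitude 32.8784°, cos φ = 0.839825.
One radian of longitude at latitude φ spans R cos φ, so Δλ = ΔE / (R cos φ) = -518.0 / (6371000 × 0.839825) = -9.6813e-05 rad = -19.969″.

Δλ = -20.0″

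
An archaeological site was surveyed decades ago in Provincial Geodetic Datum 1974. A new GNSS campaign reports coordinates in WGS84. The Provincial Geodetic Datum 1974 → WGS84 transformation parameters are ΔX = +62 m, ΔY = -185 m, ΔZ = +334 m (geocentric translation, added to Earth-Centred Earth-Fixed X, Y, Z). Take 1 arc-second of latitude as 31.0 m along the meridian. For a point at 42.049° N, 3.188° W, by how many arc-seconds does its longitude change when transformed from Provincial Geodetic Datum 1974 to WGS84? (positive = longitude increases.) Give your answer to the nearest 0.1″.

Δλ = -7.9″

sin φ = 0.669766, cos φ = 0.742572, sin λ = -0.055612, cos λ = 0.998452.
East component: ΔE = −sin λ·ΔX + cos λ·ΔY = −(-0.055612)(62) + (0.998452)(-185) = -181.27 m.
1° of latitude spans 3600 × 31.00 = 111600 m; at latitude φ, 1° of longitude spans that × cos φ = 82871.1 m, so Δλ = -181.27 / 82871.1 × 3600 = -7.874″.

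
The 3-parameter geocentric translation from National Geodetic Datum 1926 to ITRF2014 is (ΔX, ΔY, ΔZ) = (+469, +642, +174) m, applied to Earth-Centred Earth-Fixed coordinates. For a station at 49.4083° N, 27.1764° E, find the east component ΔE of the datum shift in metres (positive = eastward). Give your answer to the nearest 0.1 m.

The local east axis at (φ, λ) is (−sin λ, cos λ, 0), so ΔE = −sin(27.1764°)·469 + cos(27.1764°)·642 = 356.92 m.

ΔE = 356.9 m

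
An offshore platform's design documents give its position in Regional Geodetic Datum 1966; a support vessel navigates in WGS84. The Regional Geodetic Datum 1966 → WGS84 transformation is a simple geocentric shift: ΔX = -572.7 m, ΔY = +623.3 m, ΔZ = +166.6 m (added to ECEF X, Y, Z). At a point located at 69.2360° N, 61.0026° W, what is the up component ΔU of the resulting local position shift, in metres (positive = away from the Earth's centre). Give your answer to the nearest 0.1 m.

ΔU = -135.9 m

The local up (radial) axis is (cos φ cos λ, cos φ sin λ, sin φ), giving ΔU = -98.424 − 193.271 + 155.779 = -135.92 m.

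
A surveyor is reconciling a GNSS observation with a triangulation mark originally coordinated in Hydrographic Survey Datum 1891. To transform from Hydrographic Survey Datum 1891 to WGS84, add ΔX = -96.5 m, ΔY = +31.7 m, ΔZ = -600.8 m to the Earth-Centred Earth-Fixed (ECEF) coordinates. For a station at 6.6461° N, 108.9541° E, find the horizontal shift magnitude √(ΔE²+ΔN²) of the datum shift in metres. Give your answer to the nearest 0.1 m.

609.3 m

The local east axis at (φ, λ) is (−sin λ, cos λ, 0), so ΔE = −sin(108.9541°)·(-96.5) + cos(108.9541°)·31.7 = 80.97 m.
The local north axis is (−sin φ cos λ, −sin φ sin λ, cos φ), giving ΔN = -3.628 − 3.470 − 596.763 = -603.86 m.
Horizontal magnitude = √(ΔE² + ΔN²) = √(80.97² + (-603.86)²) = 609.26 m.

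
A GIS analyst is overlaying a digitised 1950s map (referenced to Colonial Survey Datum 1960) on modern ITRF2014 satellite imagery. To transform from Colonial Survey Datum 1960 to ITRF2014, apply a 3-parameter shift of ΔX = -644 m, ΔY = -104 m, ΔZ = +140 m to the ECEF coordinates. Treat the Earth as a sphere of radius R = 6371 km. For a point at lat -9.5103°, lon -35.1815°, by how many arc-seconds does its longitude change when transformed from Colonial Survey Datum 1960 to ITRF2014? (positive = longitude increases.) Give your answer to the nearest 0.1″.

Δλ = -15.0″

sin φ = -0.165225, cos φ = 0.986256, sin λ = -0.576168, cos λ = 0.817331.
East component: ΔE = −sin λ·ΔX + cos λ·ΔY = −(-0.576168)(-644) + (0.817331)(-104) = -456.05 m.
1° of latitude spans πR/180 = 111195 m; at latitude φ, 1° of longitude spans that × cos φ = 109666.7 m, so Δλ = -456.05 / 109666.7 × 3600 = -14.971″.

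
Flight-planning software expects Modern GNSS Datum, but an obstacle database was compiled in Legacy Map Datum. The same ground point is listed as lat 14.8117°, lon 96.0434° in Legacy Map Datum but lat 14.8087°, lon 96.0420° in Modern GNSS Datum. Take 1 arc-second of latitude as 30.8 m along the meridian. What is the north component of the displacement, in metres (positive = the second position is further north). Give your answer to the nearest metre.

Δφ = 14.8087° − 14.8117° = -0.0030°; Δλ = 96.0420° − 96.0434° = -0.0014°.
1° of latitude = 3600 × 30.80 = 110880 m.
ΔN = Δφ × 110880 = -332.6 m; ΔE = Δλ × 110880 × cos(14.8117°) = -0.0014 × 110880 × 0.966771 = -150.1 m.

ΔN = -333 m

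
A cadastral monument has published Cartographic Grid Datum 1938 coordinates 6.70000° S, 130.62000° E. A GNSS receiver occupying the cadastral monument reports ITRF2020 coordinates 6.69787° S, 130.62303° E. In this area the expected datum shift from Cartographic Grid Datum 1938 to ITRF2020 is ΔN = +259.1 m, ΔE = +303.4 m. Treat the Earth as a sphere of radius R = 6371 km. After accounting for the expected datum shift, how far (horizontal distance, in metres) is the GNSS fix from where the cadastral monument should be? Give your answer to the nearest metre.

Observed coordinate differences: Δφ = +0.00213°, Δλ = +0.00303°.
Converting to metres (1° lat = 111195 m, cos φ = 0.993171): observed ΔN = 236.8 m, observed ΔE = 334.6 m.
Subtracting the expected shift leaves a residual of 236.8 − (259.1) = -22.3 m north and 334.6 − (303.4) = 31.2 m east.
Residual distance = √((-22.3)² + 31.2²) = 38.3 m.

38 m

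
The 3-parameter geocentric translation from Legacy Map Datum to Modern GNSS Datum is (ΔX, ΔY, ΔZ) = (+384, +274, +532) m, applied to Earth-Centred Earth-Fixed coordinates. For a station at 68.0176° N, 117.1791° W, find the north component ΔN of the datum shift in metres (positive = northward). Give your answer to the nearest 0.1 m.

ΔN = 587.8 m

At φ = 68.0176°, λ = -117.1791°: sin φ = 0.927299, cos φ = 0.374322, sin λ = -0.889583, cos λ = -0.456773.
ΔN = −sin φ cos λ·ΔX − sin φ sin λ·ΔY + cos φ·ΔZ = −(0.927299)(-0.456773)(384) − (0.927299)(-0.889583)(274) + (0.374322)(532) = 587.81 m.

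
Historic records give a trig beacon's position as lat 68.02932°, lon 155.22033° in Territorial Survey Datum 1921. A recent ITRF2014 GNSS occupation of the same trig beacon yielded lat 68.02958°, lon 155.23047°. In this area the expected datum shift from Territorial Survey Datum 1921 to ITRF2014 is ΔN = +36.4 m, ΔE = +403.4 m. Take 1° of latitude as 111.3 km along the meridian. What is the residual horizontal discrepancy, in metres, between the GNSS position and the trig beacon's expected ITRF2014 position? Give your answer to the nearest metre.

Observed coordinate differences: Δφ = +0.00026°, Δλ = +0.01014°.
Converting to metres (1° lat = 111300 m, cos φ = 0.374132): observed ΔN = 28.9 m, observed ΔE = 422.2 m.
Subtracting the expected shift leaves a residual of 28.9 − (36.4) = -7.5 m north and 422.2 − (403.4) = 18.8 m east.
Residual distance = √((-7.5)² + 18.8²) = 20.3 m.

20 m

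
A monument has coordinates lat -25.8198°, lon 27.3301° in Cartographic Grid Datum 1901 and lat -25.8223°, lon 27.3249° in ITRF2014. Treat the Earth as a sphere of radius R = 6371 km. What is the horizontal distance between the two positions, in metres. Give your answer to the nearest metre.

Δφ = -25.8223° − -25.8198° = -0.0025°; Δλ = 27.3249° − 27.3301° = -0.0052°.
1° along a meridian = πR/180 = 111195 m.
ΔN = Δφ × 111195 = -278.0 m; ΔE = Δλ × 111195 × cos(-25.8198°) = -0.0052 × 111195 × 0.900168 = -520.5 m.
Distance = √(ΔE² + ΔN²) = √((-520.5)² + (-278.0)²) = 590.1 m.

590 m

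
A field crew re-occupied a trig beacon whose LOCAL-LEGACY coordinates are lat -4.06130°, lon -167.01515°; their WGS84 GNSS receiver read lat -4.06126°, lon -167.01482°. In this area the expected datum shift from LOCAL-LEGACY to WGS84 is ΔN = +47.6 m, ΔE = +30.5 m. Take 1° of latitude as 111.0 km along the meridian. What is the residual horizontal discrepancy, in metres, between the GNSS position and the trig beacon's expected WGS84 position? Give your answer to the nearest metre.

44 m

Observed coordinate differences: Δφ = +0.00004°, Δλ = +0.00033°.
Converting to metres (1° lat = 111000 m, cos φ = 0.997489): observed ΔN = 4.4 m, observed ΔE = 36.5 m.
Subtracting the expected shift leaves a residual of 4.4 − (47.6) = -43.2 m north and 36.5 − (30.5) = 6.0 m east.
Residual distance = √((-43.2)² + 6.0²) = 43.6 m.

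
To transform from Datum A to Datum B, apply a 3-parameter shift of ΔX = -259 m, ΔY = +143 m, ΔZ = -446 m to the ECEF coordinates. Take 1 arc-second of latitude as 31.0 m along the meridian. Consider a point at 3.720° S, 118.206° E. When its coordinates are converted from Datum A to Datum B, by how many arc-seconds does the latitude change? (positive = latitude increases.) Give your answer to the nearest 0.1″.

sin φ = -0.064881, cos φ = 0.997893, sin λ = 0.881254, cos λ = -0.472643.
North component: ΔN = −sin φ cos λ·ΔX − sin φ sin λ·ΔY + cos φ·ΔZ = −(-0.064881)(-0.472643)(-259) − (-0.064881)(0.881254)(143) + (0.997893)(-446) = -428.94 m.
1° of latitude spans 3600 × 31.00 = 111600 m, so Δφ = -428.94 / 111600 × 3600 = -13.837″.

Δφ = -13.8″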